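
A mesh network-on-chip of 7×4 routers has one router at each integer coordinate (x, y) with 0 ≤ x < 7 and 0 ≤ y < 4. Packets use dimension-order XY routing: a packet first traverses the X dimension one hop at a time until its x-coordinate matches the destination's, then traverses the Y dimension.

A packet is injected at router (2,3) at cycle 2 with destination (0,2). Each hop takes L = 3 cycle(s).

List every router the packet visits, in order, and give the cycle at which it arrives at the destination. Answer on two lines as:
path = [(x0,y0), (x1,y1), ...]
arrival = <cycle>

src (2,3)  cyc=2
W→(1,3)  cyc=5
W→(0,3)  cyc=8
S→(0,2)  cyc=11

path = [(2,3), (1,3), (0,3), (0,2)]
arrival = 11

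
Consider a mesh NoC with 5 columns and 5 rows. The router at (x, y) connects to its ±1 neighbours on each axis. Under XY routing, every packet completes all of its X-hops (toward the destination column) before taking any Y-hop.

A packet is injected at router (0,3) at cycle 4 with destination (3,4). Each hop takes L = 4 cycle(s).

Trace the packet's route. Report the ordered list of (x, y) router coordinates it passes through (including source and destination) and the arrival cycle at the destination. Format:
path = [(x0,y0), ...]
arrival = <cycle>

hop 0: (0,3) @ cyc 4
hop 1: (1,3) @ cyc 8  [E]
hop 2: (2,3) @ cyc 12  [E]
hop 3: (3,3) @ cyc 16  [E]
hop 4: (3,4) @ cyc 20  [N]

path = [(0,3), (1,3), (2,3), (3,3), (3,4)]
arrival = 20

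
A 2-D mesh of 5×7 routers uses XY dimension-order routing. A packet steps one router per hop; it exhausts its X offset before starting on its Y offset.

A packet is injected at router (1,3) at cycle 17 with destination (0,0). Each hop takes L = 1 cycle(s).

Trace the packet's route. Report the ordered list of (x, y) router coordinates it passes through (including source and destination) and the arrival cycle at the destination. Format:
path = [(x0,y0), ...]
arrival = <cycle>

#0 — 1,3 | c17
#1 — 0,3 | c18 | W
#2 — 0,2 | c19 | S
#3 — 0,1 | c20 | S
#4 — 0,0 | c21 | S

path = [(1,3), (0,3), (0,2), (0,1), (0,0)]
arrival = 21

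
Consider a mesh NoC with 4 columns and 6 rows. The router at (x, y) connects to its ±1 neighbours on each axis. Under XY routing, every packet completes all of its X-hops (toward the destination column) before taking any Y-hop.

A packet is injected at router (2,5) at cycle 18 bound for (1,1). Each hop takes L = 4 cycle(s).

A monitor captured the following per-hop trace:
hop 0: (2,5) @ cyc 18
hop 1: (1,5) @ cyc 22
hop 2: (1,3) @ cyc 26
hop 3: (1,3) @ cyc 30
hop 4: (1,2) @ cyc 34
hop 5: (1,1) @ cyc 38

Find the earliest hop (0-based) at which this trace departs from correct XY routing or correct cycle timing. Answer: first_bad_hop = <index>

[1] (-1,+0) / 4c ⇒ ok
[2] (+0,-2) / 4c ⇒ BAD: non-unit step

first_bad_hop = 2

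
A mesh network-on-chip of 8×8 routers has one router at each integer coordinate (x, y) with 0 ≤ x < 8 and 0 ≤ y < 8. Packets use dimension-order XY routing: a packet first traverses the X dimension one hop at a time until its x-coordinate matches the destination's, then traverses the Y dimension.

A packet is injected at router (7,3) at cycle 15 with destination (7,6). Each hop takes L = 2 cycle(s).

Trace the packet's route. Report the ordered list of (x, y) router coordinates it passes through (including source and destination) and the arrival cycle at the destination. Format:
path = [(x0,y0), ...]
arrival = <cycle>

path = [(7,3), (7,4), (7,5), (7,6)]
arrival = 21

src (7,3)  cyc=15
N→(7,4)  cyc=17
N→(7,5)  cyc=19
N→(7,6)  cyc=21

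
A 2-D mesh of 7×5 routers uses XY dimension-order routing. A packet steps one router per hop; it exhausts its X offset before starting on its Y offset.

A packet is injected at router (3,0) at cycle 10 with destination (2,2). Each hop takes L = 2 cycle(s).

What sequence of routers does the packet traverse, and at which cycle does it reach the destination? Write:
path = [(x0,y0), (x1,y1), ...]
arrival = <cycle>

path = [(3,0), (2,0), (2,1), (2,2)]
arrival = 16

t=10: at (3,0)
t=12: at (2,0) after W
t=14: at (2,1) after N
t=16: at (2,2) after N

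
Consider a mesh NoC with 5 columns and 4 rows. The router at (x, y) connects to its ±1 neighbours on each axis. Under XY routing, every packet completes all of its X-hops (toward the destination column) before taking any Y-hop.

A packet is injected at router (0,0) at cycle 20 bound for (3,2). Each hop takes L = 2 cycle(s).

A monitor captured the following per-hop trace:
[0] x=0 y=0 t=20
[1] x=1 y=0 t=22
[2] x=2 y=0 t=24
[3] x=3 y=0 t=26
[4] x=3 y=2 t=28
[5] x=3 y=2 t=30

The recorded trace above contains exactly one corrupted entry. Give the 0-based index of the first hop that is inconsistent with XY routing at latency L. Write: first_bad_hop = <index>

first_bad_hop = 4

hop 1: step (+1,+0), +2 cyc — ok
hop 2: step (+1,+0), +2 cyc — ok
hop 3: step (+1,+0), +2 cyc — ok
hop 4: step (+0,+2), +2 cyc — BAD: non-unit step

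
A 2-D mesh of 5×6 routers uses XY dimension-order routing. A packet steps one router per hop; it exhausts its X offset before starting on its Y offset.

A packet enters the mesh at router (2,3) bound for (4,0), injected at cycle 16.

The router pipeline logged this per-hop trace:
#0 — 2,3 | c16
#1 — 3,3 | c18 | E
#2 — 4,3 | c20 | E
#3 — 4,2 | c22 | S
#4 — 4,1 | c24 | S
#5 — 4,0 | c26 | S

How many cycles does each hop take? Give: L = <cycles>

L = 2

cyc[1] − cyc[0] = 18 − 16 = 2.
That increment is L by definition: L = 2.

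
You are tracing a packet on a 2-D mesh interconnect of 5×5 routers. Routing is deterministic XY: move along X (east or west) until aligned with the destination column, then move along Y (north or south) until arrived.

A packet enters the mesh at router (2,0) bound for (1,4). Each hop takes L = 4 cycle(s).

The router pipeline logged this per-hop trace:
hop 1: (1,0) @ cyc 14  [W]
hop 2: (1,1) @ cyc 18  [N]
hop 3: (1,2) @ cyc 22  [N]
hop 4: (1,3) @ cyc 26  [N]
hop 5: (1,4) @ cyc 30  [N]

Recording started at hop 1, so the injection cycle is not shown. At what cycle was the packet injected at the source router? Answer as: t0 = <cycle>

t0 = 10

At hop 1 the cycle is 14; in general cyc_k = t0 + kL.
So t0 = 14 − 1·4 = 10.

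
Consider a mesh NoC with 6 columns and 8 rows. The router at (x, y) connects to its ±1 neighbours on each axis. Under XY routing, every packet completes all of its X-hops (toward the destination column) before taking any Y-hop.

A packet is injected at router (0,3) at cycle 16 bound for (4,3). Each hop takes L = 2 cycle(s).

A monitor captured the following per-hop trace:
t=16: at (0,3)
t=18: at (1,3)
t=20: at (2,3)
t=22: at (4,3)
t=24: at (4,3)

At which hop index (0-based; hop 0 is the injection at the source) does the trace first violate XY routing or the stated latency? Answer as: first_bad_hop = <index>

first_bad_hop = 3

hop 1: step (+1,+0), +2 cyc — ok
hop 2: step (+1,+0), +2 cyc — ok
hop 3: step (+2,+0), +2 cyc — BAD: non-unit step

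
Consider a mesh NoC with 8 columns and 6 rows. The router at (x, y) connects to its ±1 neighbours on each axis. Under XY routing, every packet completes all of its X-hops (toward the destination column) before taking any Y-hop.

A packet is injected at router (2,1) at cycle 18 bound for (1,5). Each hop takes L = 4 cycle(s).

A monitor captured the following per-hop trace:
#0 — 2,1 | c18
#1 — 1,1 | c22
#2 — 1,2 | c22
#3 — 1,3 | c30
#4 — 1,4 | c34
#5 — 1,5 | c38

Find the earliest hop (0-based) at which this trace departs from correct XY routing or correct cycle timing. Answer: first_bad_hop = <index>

first_bad_hop = 2

check 1→ d=(-1,0) cyc+4: ok
check 2→ d=(0,1) cyc+0: BAD: Δcyc=0≠L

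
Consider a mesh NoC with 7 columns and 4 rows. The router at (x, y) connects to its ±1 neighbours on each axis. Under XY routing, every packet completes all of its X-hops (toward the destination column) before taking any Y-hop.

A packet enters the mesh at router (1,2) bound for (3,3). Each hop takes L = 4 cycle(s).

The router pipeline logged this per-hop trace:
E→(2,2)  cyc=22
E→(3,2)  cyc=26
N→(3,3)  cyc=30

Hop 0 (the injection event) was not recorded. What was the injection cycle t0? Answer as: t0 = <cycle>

t0 = 18

Hop 1 reached at cycle 22; hop k is at t0 + k·L.
Subtract one hop: t0 = 22 − 4 = 18.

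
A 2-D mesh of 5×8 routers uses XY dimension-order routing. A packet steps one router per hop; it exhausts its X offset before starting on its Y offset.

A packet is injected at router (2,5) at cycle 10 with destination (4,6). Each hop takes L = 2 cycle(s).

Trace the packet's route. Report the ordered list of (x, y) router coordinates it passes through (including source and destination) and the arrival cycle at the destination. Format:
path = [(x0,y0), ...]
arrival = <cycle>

#0 — 2,5 | c10
#1 — 3,5 | c12 | E
#2 — 4,5 | c14 | E
#3 — 4,6 | c16 | N

path = [(2,5), (3,5), (4,5), (4,6)]
arrival = 16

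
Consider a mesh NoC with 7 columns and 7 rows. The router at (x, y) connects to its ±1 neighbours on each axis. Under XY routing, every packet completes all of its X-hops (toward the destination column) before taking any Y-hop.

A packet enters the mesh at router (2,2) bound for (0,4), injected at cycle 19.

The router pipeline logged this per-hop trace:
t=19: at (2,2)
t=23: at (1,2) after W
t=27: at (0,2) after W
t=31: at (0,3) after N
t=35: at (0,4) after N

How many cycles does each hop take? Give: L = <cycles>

Between hops 0 and 1 the cycle counter advances 23 − 19 = 4.
Each hop adds L, hence L = 4.

L = 4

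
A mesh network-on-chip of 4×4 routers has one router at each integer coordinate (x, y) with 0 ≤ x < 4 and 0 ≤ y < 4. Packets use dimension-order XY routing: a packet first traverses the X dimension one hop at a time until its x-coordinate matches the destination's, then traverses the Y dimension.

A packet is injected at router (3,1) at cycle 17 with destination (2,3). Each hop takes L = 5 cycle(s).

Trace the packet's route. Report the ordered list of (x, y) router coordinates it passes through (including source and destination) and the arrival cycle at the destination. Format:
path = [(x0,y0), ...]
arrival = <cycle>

path = [(3,1), (2,1), (2,2), (2,3)]
arrival = 32

  0. router=(3,1) cycle=17 (inject)
  1. router=(2,1) cycle=22 dir=W
  2. router=(2,2) cycle=27 dir=N
  3. router=(2,3) cycle=32 dir=N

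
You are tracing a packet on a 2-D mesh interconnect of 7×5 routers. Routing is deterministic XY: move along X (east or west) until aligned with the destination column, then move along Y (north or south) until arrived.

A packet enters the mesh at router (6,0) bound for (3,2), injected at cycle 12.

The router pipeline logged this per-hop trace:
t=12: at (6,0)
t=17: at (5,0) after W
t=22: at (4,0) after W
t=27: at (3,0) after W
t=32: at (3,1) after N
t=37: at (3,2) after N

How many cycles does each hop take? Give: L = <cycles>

L = 5

cyc[1] − cyc[0] = 17 − 12 = 5.
That increment is L by definition: L = 5.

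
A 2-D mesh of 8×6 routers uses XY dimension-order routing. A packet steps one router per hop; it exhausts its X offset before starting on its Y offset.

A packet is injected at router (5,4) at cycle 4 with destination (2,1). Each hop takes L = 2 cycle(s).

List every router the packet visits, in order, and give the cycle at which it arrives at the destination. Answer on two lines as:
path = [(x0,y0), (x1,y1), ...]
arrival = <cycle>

path = [(5,4), (4,4), (3,4), (2,4), (2,3), (2,2), (2,1)]
arrival = 16

src (5,4)  cyc=4
W→(4,4)  cyc=6
W→(3,4)  cyc=8
W→(2,4)  cyc=10
S→(2,3)  cyc=12
S→(2,2)  cyc=14
S→(2,1)  cyc=16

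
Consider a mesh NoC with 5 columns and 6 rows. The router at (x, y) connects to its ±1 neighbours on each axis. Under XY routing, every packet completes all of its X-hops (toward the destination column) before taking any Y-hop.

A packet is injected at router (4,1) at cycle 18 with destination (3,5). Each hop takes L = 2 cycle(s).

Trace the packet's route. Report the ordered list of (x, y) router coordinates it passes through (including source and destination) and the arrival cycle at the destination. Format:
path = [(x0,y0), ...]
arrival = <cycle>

path = [(4,1), (3,1), (3,2), (3,3), (3,4), (3,5)]
arrival = 28

[0] x=4 y=1 t=18
[1] x=3 y=1 t=20 →W
[2] x=3 y=2 t=22 →N
[3] x=3 y=3 t=24 →N
[4] x=3 y=4 t=26 →N
[5] x=3 y=5 t=28 →N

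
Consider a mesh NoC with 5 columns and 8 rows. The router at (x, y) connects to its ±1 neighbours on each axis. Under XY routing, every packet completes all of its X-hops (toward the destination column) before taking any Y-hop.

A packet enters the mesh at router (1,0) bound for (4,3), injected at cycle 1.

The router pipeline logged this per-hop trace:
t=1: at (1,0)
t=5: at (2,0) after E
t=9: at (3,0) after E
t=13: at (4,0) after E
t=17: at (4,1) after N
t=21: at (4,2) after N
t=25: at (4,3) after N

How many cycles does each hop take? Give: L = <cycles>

L = 4

From hop 0 (1) to hop 1 (5): +4 cycles.
That increment is L by definition: L = 4.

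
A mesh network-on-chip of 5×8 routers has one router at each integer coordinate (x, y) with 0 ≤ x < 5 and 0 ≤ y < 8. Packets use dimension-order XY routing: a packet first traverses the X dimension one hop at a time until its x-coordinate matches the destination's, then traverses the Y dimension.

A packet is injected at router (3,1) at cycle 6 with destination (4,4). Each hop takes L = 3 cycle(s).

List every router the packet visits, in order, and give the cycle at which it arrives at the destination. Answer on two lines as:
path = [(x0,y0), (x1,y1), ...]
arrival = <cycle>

path = [(3,1), (4,1), (4,2), (4,3), (4,4)]
arrival = 18

src (3,1)  cyc=6
E→(4,1)  cyc=9
N→(4,2)  cyc=12
N→(4,3)  cyc=15
N→(4,4)  cyc=18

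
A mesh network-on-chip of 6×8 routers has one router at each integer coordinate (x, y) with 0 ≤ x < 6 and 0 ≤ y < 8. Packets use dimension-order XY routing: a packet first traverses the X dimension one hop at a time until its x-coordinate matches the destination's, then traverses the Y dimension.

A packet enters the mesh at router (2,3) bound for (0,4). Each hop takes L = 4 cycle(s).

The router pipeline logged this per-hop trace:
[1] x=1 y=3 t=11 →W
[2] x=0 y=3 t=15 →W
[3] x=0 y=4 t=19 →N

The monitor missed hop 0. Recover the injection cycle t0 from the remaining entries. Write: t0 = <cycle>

Hop 1 reached at cycle 11; hop k is at t0 + k·L.
Subtract one hop: t0 = 11 − 4 = 7.

t0 = 7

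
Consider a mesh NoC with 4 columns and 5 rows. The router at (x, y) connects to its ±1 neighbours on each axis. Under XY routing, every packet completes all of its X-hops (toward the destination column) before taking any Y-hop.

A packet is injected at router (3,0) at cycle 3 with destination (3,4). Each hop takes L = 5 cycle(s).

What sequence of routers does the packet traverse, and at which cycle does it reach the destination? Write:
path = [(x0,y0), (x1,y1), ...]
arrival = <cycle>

path = [(3,0), (3,1), (3,2), (3,3), (3,4)]
arrival = 23

  0. router=(3,0) cycle=3 (inject)
  1. router=(3,1) cycle=8 dir=N
  2. router=(3,2) cycle=13 dir=N
  3. router=(3,3) cycle=18 dir=N
  4. router=(3,4) cycle=23 dir=N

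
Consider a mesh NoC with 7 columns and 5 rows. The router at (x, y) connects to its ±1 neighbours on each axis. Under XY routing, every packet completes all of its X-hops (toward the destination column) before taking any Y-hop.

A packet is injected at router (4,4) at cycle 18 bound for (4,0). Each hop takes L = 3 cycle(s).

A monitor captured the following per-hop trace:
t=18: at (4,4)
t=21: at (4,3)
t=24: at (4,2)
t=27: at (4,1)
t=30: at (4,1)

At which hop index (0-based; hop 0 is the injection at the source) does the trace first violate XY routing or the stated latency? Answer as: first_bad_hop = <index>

first_bad_hop = 4

  1: Δx=+0 Δy=-1 Δt=3 [ok]
  2: Δx=+0 Δy=-1 Δt=3 [ok]
  3: Δx=+0 Δy=-1 Δt=3 [ok]
  4: Δx=+0 Δy=+0 Δt=3 [BAD: non-unit step]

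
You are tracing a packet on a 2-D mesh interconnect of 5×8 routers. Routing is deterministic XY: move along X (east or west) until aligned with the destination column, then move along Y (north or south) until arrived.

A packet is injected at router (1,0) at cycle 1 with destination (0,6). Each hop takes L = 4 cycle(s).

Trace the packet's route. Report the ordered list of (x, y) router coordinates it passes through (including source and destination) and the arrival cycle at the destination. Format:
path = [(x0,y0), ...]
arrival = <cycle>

path = [(1,0), (0,0), (0,1), (0,2), (0,3), (0,4), (0,5), (0,6)]
arrival = 29

t=1: at (1,0)
t=5: at (0,0) after W
t=9: at (0,1) after N
t=13: at (0,2) after N
t=17: at (0,3) after N
t=21: at (0,4) after N
t=25: at (0,5) after N
t=29: at (0,6) after N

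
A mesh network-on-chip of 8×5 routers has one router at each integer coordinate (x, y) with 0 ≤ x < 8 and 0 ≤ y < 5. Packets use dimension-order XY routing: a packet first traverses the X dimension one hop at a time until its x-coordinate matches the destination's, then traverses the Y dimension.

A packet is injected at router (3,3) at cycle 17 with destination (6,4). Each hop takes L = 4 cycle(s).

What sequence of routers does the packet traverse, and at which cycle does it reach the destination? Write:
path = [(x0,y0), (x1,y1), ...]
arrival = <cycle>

path = [(3,3), (4,3), (5,3), (6,3), (6,4)]
arrival = 33

  0. router=(3,3) cycle=17 (inject)
  1. router=(4,3) cycle=21 dir=E
  2. router=(5,3) cycle=25 dir=E
  3. router=(6,3) cycle=29 dir=E
  4. router=(6,4) cycle=33 dir=N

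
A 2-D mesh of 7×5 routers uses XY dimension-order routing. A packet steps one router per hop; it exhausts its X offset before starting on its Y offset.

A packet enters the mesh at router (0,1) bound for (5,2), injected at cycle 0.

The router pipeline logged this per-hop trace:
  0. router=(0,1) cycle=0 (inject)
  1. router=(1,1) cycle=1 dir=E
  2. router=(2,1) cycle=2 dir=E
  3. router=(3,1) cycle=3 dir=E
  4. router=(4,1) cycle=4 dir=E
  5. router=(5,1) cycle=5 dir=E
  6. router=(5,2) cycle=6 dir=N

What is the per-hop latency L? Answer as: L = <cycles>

cyc[1] − cyc[0] = 1 − 0 = 1.
Per-hop latency L = Δcyc = 1.

L = 1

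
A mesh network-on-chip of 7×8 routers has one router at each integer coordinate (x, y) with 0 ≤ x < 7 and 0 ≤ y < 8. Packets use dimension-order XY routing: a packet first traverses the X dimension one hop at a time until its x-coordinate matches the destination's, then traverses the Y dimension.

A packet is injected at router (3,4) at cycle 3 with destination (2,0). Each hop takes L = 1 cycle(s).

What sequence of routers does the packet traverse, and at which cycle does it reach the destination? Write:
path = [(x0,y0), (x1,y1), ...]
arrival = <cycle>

path = [(3,4), (2,4), (2,3), (2,2), (2,1), (2,0)]
arrival = 8

  0. router=(3,4) cycle=3 (inject)
  1. router=(2,4) cycle=4 dir=W
  2. router=(2,3) cycle=5 dir=S
  3. router=(2,2) cycle=6 dir=S
  4. router=(2,1) cycle=7 dir=S
  5. router=(2,0) cycle=8 dir=S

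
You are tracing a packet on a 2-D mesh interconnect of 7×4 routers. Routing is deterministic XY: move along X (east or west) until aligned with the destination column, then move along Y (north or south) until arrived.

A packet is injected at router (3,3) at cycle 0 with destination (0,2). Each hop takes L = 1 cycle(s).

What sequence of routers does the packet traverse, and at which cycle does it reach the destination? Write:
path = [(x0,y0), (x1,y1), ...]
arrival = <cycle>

#0 — 3,3 | c0
#1 — 2,3 | c1 | W
#2 — 1,3 | c2 | W
#3 — 0,3 | c3 | W
#4 — 0,2 | c4 | S

path = [(3,3), (2,3), (1,3), (0,3), (0,2)]
arrival = 4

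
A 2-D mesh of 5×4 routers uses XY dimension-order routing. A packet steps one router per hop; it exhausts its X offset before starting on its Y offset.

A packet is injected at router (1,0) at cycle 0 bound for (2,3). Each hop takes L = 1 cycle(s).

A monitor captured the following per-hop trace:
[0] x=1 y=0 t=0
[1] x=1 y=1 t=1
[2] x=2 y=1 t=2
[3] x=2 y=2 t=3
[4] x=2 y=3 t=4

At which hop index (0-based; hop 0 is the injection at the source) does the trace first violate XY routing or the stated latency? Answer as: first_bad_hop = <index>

  1: Δx=+0 Δy=+1 Δt=1 [BAD: Y-move but x=1≠2]

first_bad_hop = 1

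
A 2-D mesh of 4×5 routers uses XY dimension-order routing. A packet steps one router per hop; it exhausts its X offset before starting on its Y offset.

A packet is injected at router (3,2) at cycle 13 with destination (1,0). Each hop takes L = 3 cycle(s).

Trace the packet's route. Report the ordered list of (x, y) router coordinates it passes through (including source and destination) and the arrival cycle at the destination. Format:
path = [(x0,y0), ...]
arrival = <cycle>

  0. router=(3,2) cycle=13 (inject)
  1. router=(2,2) cycle=16 dir=W
  2. router=(1,2) cycle=19 dir=W
  3. router=(1,1) cycle=22 dir=S
  4. router=(1,0) cycle=25 dir=S

path = [(3,2), (2,2), (1,2), (1,1), (1,0)]
arrival = 25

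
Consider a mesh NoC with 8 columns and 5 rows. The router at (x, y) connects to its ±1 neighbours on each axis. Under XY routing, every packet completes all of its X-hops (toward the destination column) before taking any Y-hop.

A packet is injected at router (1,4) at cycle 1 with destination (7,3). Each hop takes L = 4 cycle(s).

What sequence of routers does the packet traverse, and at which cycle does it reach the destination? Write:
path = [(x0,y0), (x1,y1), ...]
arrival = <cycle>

  0. router=(1,4) cycle=1 (inject)
  1. router=(2,4) cycle=5 dir=E
  2. router=(3,4) cycle=9 dir=E
  3. router=(4,4) cycle=13 dir=E
  4. router=(5,4) cycle=17 dir=E
  5. router=(6,4) cycle=21 dir=E
  6. router=(7,4) cycle=25 dir=E
  7. router=(7,3) cycle=29 dir=S

path = [(1,4), (2,4), (3,4), (4,4), (5,4), (6,4), (7,4), (7,3)]
arrival = 29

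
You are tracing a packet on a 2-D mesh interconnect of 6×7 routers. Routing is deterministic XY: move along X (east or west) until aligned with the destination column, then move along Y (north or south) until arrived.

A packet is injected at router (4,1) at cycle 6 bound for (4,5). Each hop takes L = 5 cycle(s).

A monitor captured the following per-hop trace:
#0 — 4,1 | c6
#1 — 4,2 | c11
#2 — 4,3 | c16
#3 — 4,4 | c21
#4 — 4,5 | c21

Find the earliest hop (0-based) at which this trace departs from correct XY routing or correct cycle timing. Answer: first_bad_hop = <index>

  1: Δx=+0 Δy=+1 Δt=5 [ok]
  2: Δx=+0 Δy=+1 Δt=5 [ok]
  3: Δx=+0 Δy=+1 Δt=5 [ok]
  4: Δx=+0 Δy=+1 Δt=0 [BAD: Δcyc=0≠L]

first_bad_hop = 4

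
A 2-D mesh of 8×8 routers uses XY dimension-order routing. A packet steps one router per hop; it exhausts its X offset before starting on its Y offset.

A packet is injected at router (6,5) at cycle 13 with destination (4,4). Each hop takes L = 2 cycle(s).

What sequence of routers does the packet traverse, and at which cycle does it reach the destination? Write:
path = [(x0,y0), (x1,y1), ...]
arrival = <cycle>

  0. router=(6,5) cycle=13 (inject)
  1. router=(5,5) cycle=15 dir=W
  2. router=(4,5) cycle=17 dir=W
  3. router=(4,4) cycle=19 dir=S

path = [(6,5), (5,5), (4,5), (4,4)]
arrival = 19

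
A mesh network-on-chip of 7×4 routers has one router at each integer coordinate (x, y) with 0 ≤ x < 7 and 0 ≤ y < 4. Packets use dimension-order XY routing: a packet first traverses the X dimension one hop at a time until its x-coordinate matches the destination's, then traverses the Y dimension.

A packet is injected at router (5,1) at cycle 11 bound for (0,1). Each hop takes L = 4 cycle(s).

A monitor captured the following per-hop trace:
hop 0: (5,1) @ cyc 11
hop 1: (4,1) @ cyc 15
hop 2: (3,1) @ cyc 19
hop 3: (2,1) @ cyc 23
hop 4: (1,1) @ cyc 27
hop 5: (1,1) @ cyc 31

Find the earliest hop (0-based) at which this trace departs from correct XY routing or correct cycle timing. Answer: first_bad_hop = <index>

first_bad_hop = 5

check 1→ d=(-1,0) cyc+4: ok
check 2→ d=(-1,0) cyc+4: ok
check 3→ d=(-1,0) cyc+4: ok
check 4→ d=(-1,0) cyc+4: ok
check 5→ d=(0,0) cyc+4: BAD: non-unit step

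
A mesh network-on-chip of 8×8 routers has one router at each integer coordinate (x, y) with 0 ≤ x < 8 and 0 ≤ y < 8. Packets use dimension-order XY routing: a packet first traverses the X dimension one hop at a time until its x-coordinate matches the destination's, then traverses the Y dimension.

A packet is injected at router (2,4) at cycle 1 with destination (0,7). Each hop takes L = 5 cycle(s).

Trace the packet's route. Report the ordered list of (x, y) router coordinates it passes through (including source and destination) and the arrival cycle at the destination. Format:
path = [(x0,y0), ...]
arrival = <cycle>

path = [(2,4), (1,4), (0,4), (0,5), (0,6), (0,7)]
arrival = 26

  0. router=(2,4) cycle=1 (inject)
  1. router=(1,4) cycle=6 dir=W
  2. router=(0,4) cycle=11 dir=W
  3. router=(0,5) cycle=16 dir=N
  4. router=(0,6) cycle=21 dir=N
  5. router=(0,7) cycle=26 dir=N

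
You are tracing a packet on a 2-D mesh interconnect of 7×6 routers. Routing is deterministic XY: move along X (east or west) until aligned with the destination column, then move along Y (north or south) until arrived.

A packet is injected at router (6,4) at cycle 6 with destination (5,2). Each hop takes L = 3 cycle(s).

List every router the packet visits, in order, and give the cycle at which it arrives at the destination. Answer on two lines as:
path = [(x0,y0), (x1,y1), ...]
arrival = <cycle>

  0. router=(6,4) cycle=6 (inject)
  1. router=(5,4) cycle=9 dir=W
  2. router=(5,3) cycle=12 dir=S
  3. router=(5,2) cycle=15 dir=S

path = [(6,4), (5,4), (5,3), (5,2)]
arrival = 15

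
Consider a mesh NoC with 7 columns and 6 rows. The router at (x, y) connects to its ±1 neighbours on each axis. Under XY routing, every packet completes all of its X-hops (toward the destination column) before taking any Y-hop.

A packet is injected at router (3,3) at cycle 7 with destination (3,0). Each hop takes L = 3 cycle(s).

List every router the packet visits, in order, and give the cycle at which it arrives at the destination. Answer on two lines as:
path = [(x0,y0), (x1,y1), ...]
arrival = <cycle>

#0 — 3,3 | c7
#1 — 3,2 | c10 | S
#2 — 3,1 | c13 | S
#3 — 3,0 | c16 | S

path = [(3,3), (3,2), (3,1), (3,0)]
arrival = 16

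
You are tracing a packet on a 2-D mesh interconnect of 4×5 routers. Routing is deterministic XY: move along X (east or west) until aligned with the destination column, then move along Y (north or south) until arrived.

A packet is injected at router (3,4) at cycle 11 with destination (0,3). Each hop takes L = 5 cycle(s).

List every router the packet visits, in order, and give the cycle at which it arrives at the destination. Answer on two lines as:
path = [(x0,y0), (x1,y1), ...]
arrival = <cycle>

src (3,4)  cyc=11
W→(2,4)  cyc=16
W→(1,4)  cyc=21
W→(0,4)  cyc=26
S→(0,3)  cyc=31

path = [(3,4), (2,4), (1,4), (0,4), (0,3)]
arrival = 31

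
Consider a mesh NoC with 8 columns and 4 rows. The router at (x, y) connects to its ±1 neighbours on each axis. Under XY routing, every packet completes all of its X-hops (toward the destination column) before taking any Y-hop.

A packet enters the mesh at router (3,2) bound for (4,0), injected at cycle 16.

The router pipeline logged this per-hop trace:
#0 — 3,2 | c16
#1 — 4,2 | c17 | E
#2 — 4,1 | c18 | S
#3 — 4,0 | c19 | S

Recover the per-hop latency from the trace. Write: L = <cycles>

L = 1

Between hops 0 and 1 the cycle counter advances 17 − 16 = 1.
That increment is L by definition: L = 1.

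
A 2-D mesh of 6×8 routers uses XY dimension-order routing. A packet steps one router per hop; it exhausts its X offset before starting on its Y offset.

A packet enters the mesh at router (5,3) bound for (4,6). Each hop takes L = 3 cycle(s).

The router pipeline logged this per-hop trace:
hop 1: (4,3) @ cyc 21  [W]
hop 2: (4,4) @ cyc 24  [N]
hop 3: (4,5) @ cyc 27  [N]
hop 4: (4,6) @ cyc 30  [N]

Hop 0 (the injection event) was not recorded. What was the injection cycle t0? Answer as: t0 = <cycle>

t0 = 18

At hop 1 the cycle is 21; in general cyc_k = t0 + kL.
So t0 = 21 − 1·3 = 18.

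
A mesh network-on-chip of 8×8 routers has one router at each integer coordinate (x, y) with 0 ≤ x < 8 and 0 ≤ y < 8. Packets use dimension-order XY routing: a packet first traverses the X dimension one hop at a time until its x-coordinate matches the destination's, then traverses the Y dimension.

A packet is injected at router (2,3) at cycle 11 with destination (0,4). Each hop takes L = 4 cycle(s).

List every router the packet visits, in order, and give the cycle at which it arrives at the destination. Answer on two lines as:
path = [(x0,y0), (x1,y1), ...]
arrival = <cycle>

path = [(2,3), (1,3), (0,3), (0,4)]
arrival = 23

src (2,3)  cyc=11
W→(1,3)  cyc=15
W→(0,3)  cyc=19
N→(0,4)  cyc=23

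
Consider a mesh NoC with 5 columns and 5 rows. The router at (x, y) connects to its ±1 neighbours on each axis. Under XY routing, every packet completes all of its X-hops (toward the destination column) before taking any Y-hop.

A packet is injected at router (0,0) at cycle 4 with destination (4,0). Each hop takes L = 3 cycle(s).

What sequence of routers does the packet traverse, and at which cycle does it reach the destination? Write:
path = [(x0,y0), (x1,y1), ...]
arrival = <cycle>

path = [(0,0), (1,0), (2,0), (3,0), (4,0)]
arrival = 16

[0] x=0 y=0 t=4
[1] x=1 y=0 t=7 →E
[2] x=2 y=0 t=10 →E
[3] x=3 y=0 t=13 →E
[4] x=4 y=0 t=16 →E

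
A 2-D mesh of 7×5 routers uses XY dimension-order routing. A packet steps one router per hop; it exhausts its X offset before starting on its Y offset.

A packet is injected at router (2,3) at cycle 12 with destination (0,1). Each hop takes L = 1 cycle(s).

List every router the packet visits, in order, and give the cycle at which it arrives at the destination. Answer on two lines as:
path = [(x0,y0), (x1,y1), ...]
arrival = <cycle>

path = [(2,3), (1,3), (0,3), (0,2), (0,1)]
arrival = 16

hop 0: (2,3) @ cyc 12
hop 1: (1,3) @ cyc 13  [W]
hop 2: (0,3) @ cyc 14  [W]
hop 3: (0,2) @ cyc 15  [S]
hop 4: (0,1) @ cyc 16  [S]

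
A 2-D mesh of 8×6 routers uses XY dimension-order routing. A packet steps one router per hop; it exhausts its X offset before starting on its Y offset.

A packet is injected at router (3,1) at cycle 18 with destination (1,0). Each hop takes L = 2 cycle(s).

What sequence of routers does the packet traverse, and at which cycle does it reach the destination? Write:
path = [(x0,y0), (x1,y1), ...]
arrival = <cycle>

  0. router=(3,1) cycle=18 (inject)
  1. router=(2,1) cycle=20 dir=W
  2. router=(1,1) cycle=22 dir=W
  3. router=(1,0) cycle=24 dir=S

path = [(3,1), (2,1), (1,1), (1,0)]
arrival = 24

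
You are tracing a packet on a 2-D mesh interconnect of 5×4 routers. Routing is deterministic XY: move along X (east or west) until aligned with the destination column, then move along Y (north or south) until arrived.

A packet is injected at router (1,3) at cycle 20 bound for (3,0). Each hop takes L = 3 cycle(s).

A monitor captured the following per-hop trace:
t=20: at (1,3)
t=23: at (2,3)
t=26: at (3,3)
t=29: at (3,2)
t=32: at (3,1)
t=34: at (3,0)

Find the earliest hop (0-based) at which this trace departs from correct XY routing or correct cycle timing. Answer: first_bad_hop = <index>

  1: Δx=+1 Δy=+0 Δt=3 [ok]
  2: Δx=+1 Δy=+0 Δt=3 [ok]
  3: Δx=+0 Δy=-1 Δt=3 [ok]
  4: Δx=+0 Δy=-1 Δt=3 [ok]
  5: Δx=+0 Δy=-1 Δt=2 [BAD: Δcyc=2≠L]

first_bad_hop = 5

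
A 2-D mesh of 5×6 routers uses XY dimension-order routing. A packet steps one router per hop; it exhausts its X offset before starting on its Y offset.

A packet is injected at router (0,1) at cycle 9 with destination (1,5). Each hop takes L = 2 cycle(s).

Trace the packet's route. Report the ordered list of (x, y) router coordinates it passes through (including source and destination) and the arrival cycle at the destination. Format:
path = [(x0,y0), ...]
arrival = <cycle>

path = [(0,1), (1,1), (1,2), (1,3), (1,4), (1,5)]
arrival = 19

#0 — 0,1 | c9
#1 — 1,1 | c11 | E
#2 — 1,2 | c13 | N
#3 — 1,3 | c15 | N
#4 — 1,4 | c17 | N
#5 — 1,5 | c19 | N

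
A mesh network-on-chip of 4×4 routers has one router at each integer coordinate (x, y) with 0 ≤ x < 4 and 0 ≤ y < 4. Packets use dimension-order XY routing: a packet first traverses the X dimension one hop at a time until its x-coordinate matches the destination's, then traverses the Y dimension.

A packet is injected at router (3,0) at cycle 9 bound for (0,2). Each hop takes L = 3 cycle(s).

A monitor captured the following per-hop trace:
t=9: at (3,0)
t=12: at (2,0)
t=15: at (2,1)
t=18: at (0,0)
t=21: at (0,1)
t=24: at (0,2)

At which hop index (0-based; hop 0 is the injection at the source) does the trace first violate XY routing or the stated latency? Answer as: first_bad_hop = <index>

  1: Δx=-1 Δy=+0 Δt=3 [ok]
  2: Δx=+0 Δy=+1 Δt=3 [BAD: Y-move but x=2≠0]

first_bad_hop = 2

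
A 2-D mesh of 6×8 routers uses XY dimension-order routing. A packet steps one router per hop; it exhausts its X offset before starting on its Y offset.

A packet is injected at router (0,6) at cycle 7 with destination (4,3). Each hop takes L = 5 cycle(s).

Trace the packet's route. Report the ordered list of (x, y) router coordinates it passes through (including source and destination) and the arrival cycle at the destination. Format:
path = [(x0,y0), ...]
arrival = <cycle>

path = [(0,6), (1,6), (2,6), (3,6), (4,6), (4,5), (4,4), (4,3)]
arrival = 42

t=7: at (0,6)
t=12: at (1,6) after E
t=17: at (2,6) after E
t=22: at (3,6) after E
t=27: at (4,6) after E
t=32: at (4,5) after S
t=37: at (4,4) after S
t=42: at (4,3) after S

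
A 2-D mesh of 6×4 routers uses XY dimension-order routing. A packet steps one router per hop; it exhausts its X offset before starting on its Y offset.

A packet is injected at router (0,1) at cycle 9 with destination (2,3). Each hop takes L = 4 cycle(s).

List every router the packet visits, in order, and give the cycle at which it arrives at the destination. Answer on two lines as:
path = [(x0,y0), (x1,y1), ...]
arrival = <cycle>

path = [(0,1), (1,1), (2,1), (2,2), (2,3)]
arrival = 25

[0] x=0 y=1 t=9
[1] x=1 y=1 t=13 →E
[2] x=2 y=1 t=17 →E
[3] x=2 y=2 t=21 →N
[4] x=2 y=3 t=25 →N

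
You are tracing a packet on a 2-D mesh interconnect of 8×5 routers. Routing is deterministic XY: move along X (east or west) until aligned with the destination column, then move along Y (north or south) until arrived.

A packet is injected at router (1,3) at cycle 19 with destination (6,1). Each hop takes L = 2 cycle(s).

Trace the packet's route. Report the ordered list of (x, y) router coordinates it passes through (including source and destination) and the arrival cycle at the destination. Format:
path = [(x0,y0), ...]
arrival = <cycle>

path = [(1,3), (2,3), (3,3), (4,3), (5,3), (6,3), (6,2), (6,1)]
arrival = 33

t=19: at (1,3)
t=21: at (2,3) after E
t=23: at (3,3) after E
t=25: at (4,3) after E
t=27: at (5,3) after E
t=29: at (6,3) after E
t=31: at (6,2) after S
t=33: at (6,1) after S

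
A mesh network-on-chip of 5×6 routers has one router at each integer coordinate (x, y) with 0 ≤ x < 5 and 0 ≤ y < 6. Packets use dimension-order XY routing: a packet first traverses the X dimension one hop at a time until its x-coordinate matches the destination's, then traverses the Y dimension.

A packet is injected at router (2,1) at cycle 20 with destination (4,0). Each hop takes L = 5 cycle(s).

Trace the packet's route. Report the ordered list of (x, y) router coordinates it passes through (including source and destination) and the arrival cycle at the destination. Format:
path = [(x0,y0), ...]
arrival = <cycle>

[0] x=2 y=1 t=20
[1] x=3 y=1 t=25 →E
[2] x=4 y=1 t=30 →E
[3] x=4 y=0 t=35 →S

path = [(2,1), (3,1), (4,1), (4,0)]
arrival = 35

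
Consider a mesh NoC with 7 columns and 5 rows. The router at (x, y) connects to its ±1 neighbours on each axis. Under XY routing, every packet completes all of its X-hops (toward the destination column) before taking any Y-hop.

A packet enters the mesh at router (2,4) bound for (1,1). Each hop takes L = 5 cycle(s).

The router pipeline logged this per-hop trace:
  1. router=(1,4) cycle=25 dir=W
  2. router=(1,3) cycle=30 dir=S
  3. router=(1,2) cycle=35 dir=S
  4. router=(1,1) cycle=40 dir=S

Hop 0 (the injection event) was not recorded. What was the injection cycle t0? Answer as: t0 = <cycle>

t0 = 20

Hop 1 reached at cycle 25; hop k is at t0 + k·L.
So t0 = 25 − 1·5 = 20.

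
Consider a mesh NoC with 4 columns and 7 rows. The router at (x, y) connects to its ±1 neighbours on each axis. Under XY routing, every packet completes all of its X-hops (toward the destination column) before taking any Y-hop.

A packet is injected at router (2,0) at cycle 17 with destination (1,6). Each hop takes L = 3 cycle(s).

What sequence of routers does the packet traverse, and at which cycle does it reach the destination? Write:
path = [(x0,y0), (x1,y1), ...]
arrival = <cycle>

#0 — 2,0 | c17
#1 — 1,0 | c20 | W
#2 — 1,1 | c23 | N
#3 — 1,2 | c26 | N
#4 — 1,3 | c29 | N
#5 — 1,4 | c32 | N
#6 — 1,5 | c35 | N
#7 — 1,6 | c38 | N

path = [(2,0), (1,0), (1,1), (1,2), (1,3), (1,4), (1,5), (1,6)]
arrival = 38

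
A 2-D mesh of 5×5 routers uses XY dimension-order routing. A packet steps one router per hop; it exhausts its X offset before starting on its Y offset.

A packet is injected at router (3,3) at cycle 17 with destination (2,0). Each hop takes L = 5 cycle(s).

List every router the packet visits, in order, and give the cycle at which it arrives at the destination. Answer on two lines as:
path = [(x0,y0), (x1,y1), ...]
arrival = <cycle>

#0 — 3,3 | c17
#1 — 2,3 | c22 | W
#2 — 2,2 | c27 | S
#3 — 2,1 | c32 | S
#4 — 2,0 | c37 | S

path = [(3,3), (2,3), (2,2), (2,1), (2,0)]
arrival = 37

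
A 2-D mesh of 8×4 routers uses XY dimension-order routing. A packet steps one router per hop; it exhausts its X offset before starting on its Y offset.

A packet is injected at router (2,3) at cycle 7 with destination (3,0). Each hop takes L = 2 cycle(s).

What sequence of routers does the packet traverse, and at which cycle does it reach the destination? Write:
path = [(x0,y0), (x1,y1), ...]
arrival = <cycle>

path = [(2,3), (3,3), (3,2), (3,1), (3,0)]
arrival = 15

#0 — 2,3 | c7
#1 — 3,3 | c9 | E
#2 — 3,2 | c11 | S
#3 — 3,1 | c13 | S
#4 — 3,0 | c15 | S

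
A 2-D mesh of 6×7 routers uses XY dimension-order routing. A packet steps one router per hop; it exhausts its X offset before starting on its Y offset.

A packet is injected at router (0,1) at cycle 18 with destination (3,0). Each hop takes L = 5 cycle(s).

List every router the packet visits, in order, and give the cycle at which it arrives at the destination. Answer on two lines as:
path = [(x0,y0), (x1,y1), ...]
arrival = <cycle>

path = [(0,1), (1,1), (2,1), (3,1), (3,0)]
arrival = 38

#0 — 0,1 | c18
#1 — 1,1 | c23 | E
#2 — 2,1 | c28 | E
#3 — 3,1 | c33 | E
#4 — 3,0 | c38 | S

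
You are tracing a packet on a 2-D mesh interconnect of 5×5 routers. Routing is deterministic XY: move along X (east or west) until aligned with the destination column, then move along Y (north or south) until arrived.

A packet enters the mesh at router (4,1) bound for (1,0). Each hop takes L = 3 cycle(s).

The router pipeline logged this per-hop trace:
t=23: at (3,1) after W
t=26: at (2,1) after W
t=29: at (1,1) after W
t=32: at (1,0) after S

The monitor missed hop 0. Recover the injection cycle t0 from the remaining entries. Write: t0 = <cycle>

t0 = 20

Hop 1 reached at cycle 23; hop k is at t0 + k·L.
So t0 = 23 − 1·3 = 20.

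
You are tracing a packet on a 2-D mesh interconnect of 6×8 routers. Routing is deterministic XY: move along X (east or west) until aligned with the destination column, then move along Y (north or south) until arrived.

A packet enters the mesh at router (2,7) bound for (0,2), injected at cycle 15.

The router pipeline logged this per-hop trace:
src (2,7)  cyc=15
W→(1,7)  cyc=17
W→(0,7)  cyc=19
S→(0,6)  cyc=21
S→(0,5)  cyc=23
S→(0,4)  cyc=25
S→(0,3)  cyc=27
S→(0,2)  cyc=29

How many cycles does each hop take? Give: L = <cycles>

cyc[1] − cyc[0] = 17 − 15 = 2.
Each hop adds L, hence L = 2.

L = 2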